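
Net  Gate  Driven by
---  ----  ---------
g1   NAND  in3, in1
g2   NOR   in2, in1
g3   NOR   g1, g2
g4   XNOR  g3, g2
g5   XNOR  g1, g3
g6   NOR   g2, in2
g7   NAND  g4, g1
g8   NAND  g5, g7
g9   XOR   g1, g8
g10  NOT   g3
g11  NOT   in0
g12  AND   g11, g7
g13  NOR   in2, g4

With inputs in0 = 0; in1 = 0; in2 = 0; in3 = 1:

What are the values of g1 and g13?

g1 = in3 NAND in1 = 1 NAND 0 = 1
g2 = in2 NOR in1 = 0 NOR 0 = 1
g3 = g1 NOR g2 = 1 NOR 1 = 0
g4 = g3 XNOR g2 = 0 XNOR 1 = 0
g13 = in2 NOR g4 = 0 NOR 0 = 1

g1 = 1  g13 = 1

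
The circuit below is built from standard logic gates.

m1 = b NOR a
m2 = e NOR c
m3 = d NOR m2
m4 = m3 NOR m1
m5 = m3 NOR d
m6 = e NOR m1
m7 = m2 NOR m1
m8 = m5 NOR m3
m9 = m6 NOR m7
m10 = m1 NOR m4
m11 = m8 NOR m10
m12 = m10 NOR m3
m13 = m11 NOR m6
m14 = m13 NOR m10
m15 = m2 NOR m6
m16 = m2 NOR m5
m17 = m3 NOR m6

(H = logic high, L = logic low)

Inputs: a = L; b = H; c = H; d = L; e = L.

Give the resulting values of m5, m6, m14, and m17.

m5 = L, m6 = H, m14 = L, m17 = L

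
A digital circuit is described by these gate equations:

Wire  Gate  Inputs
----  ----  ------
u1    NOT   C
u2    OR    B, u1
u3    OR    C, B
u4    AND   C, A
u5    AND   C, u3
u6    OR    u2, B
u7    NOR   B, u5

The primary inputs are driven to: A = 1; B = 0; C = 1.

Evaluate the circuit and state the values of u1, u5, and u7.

u1 = NOT C = NOT 1 = 0
u3 = C OR B = 1 OR 0 = 1
u5 = C AND u3 = 1 AND 1 = 1
u7 = B NOR u5 = 0 NOR 1 = 0

u1 = 0  u5 = 1  u7 = 0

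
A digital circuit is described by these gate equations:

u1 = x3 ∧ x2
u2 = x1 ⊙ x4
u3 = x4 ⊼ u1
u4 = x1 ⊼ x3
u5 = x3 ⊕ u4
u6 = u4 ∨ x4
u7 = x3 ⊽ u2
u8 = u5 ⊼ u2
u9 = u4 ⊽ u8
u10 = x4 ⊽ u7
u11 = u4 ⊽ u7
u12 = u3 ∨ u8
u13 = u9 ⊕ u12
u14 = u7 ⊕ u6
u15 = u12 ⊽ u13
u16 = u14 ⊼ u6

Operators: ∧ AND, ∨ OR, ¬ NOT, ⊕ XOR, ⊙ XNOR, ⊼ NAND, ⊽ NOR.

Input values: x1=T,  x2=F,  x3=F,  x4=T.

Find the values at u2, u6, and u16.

u2 = T, u6 = T, u16 = F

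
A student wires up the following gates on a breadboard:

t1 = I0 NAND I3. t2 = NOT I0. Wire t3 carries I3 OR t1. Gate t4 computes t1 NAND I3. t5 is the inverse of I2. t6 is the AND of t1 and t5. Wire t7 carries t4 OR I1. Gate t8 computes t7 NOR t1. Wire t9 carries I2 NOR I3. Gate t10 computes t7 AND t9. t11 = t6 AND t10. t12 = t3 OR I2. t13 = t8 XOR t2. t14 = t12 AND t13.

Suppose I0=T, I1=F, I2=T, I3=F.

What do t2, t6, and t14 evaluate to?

t2 = F, t6 = F, t14 = F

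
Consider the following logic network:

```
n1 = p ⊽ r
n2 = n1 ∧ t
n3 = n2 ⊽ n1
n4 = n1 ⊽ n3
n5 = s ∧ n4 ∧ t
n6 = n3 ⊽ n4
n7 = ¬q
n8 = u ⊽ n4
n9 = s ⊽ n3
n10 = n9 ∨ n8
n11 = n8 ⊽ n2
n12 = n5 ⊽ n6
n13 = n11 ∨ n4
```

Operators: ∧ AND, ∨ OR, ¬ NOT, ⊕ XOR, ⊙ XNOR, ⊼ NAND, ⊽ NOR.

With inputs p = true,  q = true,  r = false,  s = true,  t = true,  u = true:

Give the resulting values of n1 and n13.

n1 = false, n13 = true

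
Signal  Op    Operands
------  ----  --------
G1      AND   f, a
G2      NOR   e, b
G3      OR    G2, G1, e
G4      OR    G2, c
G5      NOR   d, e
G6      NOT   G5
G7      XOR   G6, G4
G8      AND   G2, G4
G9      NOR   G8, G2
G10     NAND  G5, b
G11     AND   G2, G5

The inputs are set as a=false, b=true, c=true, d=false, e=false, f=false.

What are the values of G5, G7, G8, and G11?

G2 = e NOR b = false NOR true = false
G4 = G2 OR c = false OR true = true
G5 = d NOR e = false NOR false = true
G6 = NOT G5 = NOT true = false
G7 = G6 XOR G4 = false XOR true = true
G8 = G2 AND G4 = false AND true = false
G11 = G2 AND G5 = false AND true = false

G5 = true, G7 = true, G8 = false, G11 = false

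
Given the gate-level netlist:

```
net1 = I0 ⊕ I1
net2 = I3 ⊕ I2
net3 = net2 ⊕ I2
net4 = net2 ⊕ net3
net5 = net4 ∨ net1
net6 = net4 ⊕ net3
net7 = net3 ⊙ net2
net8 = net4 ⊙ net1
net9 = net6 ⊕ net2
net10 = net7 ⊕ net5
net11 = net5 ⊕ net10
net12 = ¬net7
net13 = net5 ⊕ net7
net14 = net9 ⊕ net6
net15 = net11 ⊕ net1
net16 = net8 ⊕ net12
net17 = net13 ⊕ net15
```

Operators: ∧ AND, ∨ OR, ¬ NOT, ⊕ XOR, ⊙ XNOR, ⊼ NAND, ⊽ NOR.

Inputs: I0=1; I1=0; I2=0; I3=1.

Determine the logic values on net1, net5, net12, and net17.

net1 = 1, net5 = 1, net12 = 0, net17 = 0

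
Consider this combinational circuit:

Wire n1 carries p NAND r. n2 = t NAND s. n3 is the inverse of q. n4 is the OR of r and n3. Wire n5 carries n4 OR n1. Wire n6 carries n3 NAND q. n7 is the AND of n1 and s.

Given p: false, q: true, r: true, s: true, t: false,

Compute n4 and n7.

n1 = p NAND r = false NAND true = true
n3 = NOT q = NOT true = false
n4 = r OR n3 = true OR false = true
n7 = n1 AND s = true AND true = true

n4 = true; n7 = true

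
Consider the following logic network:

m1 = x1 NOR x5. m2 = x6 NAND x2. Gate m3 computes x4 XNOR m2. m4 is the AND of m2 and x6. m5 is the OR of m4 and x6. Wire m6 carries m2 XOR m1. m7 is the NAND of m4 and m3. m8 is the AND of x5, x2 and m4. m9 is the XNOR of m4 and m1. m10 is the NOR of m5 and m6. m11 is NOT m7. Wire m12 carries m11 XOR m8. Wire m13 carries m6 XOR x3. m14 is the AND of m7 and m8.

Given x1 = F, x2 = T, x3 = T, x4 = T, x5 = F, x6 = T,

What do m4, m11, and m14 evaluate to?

m2 = x6 NAND x2 = T NAND T = F
m3 = x4 XNOR m2 = T XNOR F = F
m4 = m2 AND x6 = F AND T = F
m7 = m4 NAND m3 = F NAND F = T
m8 = x5 AND x2 AND m4 = F AND T AND F = F
m11 = NOT m7 = NOT T = F
m14 = m7 AND m8 = T AND F = F

m4 = F, m11 = F, m14 = F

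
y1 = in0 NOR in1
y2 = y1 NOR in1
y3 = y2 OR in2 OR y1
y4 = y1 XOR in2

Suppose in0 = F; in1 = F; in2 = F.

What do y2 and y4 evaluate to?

y1 = in0 NOR in1 = F NOR F = T
y2 = y1 NOR in1 = T NOR F = F
y4 = y1 XOR in2 = T XOR F = T

y2 = F; y4 = T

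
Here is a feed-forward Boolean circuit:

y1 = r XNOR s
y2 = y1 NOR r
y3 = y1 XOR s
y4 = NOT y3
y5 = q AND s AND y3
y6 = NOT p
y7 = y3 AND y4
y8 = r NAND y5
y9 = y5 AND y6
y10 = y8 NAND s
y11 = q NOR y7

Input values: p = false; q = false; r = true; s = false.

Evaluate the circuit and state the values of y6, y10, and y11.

y1 = r XNOR s = true XNOR false = false
y3 = y1 XOR s = false XOR false = false
y4 = NOT y3 = NOT false = true
y5 = q AND s AND y3 = false AND false AND false = false
y6 = NOT p = NOT false = true
y7 = y3 AND y4 = false AND true = false
y8 = r NAND y5 = true NAND false = true
y10 = y8 NAND s = true NAND false = true
y11 = q NOR y7 = false NOR false = true

y6 = true; y10 = true; y11 = true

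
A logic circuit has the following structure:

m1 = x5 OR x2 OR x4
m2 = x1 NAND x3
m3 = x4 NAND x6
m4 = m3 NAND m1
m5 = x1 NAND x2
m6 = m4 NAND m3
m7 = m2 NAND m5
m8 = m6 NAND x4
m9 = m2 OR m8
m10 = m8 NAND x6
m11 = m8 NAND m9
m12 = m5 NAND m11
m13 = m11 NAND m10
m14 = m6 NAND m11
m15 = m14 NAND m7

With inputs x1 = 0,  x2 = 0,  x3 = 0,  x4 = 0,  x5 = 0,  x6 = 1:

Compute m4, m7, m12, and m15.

m1 = x5 OR x2 OR x4 = 0 OR 0 OR 0 = 0
m2 = x1 NAND x3 = 0 NAND 0 = 1
m3 = x4 NAND x6 = 0 NAND 1 = 1
m4 = m3 NAND m1 = 1 NAND 0 = 1
m5 = x1 NAND x2 = 0 NAND 0 = 1
m6 = m4 NAND m3 = 1 NAND 1 = 0
m7 = m2 NAND m5 = 1 NAND 1 = 0
m8 = m6 NAND x4 = 0 NAND 0 = 1
m9 = m2 OR m8 = 1 OR 1 = 1
m11 = m8 NAND m9 = 1 NAND 1 = 0
m12 = m5 NAND m11 = 1 NAND 0 = 1
m14 = m6 NAND m11 = 0 NAND 0 = 1
m15 = m14 NAND m7 = 1 NAND 0 = 1

m4 = 1  m7 = 0  m12 = 1  m15 = 1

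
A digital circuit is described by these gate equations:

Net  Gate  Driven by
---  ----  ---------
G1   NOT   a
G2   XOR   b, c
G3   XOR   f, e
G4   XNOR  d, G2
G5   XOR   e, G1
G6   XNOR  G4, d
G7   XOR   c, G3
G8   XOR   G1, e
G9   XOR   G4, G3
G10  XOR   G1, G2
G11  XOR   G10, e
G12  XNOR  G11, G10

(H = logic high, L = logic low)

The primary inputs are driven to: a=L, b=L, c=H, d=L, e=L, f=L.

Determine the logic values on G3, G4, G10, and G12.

G3 = L; G4 = L; G10 = L; G12 = H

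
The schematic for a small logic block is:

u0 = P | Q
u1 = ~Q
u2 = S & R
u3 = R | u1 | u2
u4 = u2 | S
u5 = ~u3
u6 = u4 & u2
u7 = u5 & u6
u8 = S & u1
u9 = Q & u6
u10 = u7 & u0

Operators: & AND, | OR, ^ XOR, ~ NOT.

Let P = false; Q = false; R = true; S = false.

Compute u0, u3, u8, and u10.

u0 = false, u3 = true, u8 = false, u10 = false

u0 = P OR Q = false OR false = false
u1 = NOT Q = NOT false = true
u2 = S AND R = false AND true = false
u3 = R OR u1 OR u2 = true OR true OR false = true
u4 = u2 OR S = false OR false = false
u5 = NOT u3 = NOT true = false
u6 = u4 AND u2 = false AND false = false
u7 = u5 AND u6 = false AND false = false
u8 = S AND u1 = false AND true = false
u10 = u7 AND u0 = false AND false = false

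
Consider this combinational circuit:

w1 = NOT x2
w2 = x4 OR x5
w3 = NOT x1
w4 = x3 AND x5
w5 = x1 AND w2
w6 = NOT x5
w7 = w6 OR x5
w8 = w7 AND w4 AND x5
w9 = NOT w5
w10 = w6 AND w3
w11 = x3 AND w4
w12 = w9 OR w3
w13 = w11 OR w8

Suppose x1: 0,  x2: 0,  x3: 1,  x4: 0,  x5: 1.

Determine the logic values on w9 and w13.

w9 = 1, w13 = 1

w2 = x4 OR x5 = 0 OR 1 = 1
w4 = x3 AND x5 = 1 AND 1 = 1
w5 = x1 AND w2 = 0 AND 1 = 0
w6 = NOT x5 = NOT 1 = 0
w7 = w6 OR x5 = 0 OR 1 = 1
w8 = w7 AND w4 AND x5 = 1 AND 1 AND 1 = 1
w9 = NOT w5 = NOT 0 = 1
w11 = x3 AND w4 = 1 AND 1 = 1
w13 = w11 OR w8 = 1 OR 1 = 1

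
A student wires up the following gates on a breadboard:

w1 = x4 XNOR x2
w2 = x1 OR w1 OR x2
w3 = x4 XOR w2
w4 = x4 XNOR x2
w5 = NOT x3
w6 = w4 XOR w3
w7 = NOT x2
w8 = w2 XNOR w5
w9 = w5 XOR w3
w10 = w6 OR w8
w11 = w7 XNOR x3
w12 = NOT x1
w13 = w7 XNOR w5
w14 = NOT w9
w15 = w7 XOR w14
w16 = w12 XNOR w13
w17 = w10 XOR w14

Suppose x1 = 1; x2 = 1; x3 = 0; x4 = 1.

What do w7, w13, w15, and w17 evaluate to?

w7 = 0, w13 = 0, w15 = 0, w17 = 1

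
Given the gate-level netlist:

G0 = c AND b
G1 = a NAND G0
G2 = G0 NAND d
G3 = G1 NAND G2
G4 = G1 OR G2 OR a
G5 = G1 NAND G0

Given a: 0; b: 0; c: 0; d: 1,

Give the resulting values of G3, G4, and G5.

G3 = 0  G4 = 1  G5 = 1

G0 = c AND b = 0 AND 0 = 0
G1 = a NAND G0 = 0 NAND 0 = 1
G2 = G0 NAND d = 0 NAND 1 = 1
G3 = G1 NAND G2 = 1 NAND 1 = 0
G4 = G1 OR G2 OR a = 1 OR 1 OR 0 = 1
G5 = G1 NAND G0 = 1 NAND 0 = 1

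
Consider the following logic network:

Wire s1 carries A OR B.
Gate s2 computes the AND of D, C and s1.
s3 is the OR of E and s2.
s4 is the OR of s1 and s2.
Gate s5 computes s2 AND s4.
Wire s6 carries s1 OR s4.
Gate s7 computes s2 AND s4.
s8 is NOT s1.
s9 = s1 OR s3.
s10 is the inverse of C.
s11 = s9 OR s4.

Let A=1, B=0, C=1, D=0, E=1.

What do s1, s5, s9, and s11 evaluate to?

s1 = 1, s5 = 0, s9 = 1, s11 = 1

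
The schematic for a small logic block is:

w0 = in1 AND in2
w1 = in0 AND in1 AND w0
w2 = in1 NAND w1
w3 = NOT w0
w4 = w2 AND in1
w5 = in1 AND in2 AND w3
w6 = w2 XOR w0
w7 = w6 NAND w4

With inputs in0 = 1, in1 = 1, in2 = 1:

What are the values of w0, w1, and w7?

w0 = in1 AND in2 = 1 AND 1 = 1
w1 = in0 AND in1 AND w0 = 1 AND 1 AND 1 = 1
w2 = in1 NAND w1 = 1 NAND 1 = 0
w4 = w2 AND in1 = 0 AND 1 = 0
w6 = w2 XOR w0 = 0 XOR 1 = 1
w7 = w6 NAND w4 = 1 NAND 0 = 1

w0 = 1; w1 = 1; w7 = 1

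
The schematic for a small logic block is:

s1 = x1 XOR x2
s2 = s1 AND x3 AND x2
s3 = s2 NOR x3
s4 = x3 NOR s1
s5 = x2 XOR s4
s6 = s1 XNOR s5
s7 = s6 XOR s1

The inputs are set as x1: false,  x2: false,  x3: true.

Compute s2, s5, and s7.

s1 = x1 XOR x2 = false XOR false = false
s2 = s1 AND x3 AND x2 = false AND true AND false = false
s4 = x3 NOR s1 = true NOR false = false
s5 = x2 XOR s4 = false XOR false = false
s6 = s1 XNOR s5 = false XNOR false = true
s7 = s6 XOR s1 = true XOR false = true

s2 = false, s5 = false, s7 = true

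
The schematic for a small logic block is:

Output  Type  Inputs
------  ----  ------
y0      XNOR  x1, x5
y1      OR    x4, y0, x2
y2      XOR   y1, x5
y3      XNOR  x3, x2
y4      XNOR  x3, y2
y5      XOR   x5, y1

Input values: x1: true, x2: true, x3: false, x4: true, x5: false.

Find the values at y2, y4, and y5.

y0 = x1 XNOR x5 = true XNOR false = false
y1 = x4 OR y0 OR x2 = true OR false OR true = true
y2 = y1 XOR x5 = true XOR false = true
y4 = x3 XNOR y2 = false XNOR true = false
y5 = x5 XOR y1 = false XOR true = true

y2 = true  y4 = false  y5 = true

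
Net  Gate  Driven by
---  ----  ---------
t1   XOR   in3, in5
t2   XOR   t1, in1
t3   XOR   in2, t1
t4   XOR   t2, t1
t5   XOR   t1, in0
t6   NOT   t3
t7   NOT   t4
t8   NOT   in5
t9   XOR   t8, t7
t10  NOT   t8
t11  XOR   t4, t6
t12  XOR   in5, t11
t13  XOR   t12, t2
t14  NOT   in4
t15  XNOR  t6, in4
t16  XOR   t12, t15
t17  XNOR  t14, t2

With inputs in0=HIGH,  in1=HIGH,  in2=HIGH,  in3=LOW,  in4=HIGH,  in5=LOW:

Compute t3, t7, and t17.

t1 = in3 XOR in5 = LOW XOR LOW = LOW
t2 = t1 XOR in1 = LOW XOR HIGH = HIGH
t3 = in2 XOR t1 = HIGH XOR LOW = HIGH
t4 = t2 XOR t1 = HIGH XOR LOW = HIGH
t7 = NOT t4 = NOT HIGH = LOW
t14 = NOT in4 = NOT HIGH = LOW
t17 = t14 XNOR t2 = LOW XNOR HIGH = LOW

t3 = HIGH, t7 = LOW, t17 = LOW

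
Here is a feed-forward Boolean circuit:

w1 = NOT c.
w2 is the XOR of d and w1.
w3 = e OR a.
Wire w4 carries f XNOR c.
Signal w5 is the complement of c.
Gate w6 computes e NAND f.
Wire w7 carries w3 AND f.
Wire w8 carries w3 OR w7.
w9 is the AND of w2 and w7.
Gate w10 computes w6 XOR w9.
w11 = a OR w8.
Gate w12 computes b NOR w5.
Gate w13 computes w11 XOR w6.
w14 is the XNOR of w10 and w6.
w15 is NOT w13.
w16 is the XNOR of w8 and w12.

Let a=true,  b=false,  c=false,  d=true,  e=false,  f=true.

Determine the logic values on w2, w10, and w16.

w1 = NOT c = NOT false = true
w2 = d XOR w1 = true XOR true = false
w3 = e OR a = false OR true = true
w5 = NOT c = NOT false = true
w6 = e NAND f = false NAND true = true
w7 = w3 AND f = true AND true = true
w8 = w3 OR w7 = true OR true = true
w9 = w2 AND w7 = false AND true = false
w10 = w6 XOR w9 = true XOR false = true
w12 = b NOR w5 = false NOR true = false
w16 = w8 XNOR w12 = true XNOR false = false

w2 = false, w10 = true, w16 = false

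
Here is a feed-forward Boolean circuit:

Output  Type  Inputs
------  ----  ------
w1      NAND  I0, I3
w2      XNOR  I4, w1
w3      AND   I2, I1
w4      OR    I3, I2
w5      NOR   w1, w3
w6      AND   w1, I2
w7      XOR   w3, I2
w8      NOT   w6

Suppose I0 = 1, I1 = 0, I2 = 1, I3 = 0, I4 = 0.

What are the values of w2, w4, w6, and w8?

w2 = 0; w4 = 1; w6 = 1; w8 = 0

w1 = I0 NAND I3 = 1 NAND 0 = 1
w2 = I4 XNOR w1 = 0 XNOR 1 = 0
w4 = I3 OR I2 = 0 OR 1 = 1
w6 = w1 AND I2 = 1 AND 1 = 1
w8 = NOT w6 = NOT 1 = 0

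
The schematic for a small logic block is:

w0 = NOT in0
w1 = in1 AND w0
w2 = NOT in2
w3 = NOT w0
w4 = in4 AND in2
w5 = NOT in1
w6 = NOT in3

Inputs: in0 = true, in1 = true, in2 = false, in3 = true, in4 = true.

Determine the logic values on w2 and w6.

w2 = NOT in2 = NOT false = true
w6 = NOT in3 = NOT true = false

w2 = true, w6 = false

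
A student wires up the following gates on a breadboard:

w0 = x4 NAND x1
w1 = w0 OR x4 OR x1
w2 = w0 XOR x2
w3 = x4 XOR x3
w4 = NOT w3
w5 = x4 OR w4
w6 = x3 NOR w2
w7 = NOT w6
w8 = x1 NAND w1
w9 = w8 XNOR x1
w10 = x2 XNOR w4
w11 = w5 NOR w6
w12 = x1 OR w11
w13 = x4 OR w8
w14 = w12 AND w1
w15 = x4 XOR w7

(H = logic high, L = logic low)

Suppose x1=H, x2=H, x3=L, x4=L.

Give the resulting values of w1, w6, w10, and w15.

w1 = H, w6 = H, w10 = H, w15 = L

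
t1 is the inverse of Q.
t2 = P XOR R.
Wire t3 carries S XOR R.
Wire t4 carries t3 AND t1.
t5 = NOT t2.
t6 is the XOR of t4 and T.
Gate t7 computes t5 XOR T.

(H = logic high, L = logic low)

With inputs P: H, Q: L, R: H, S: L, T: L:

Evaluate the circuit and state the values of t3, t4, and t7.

t3 = H  t4 = H  t7 = H

t1 = NOT Q = NOT L = H
t2 = P XOR R = H XOR H = L
t3 = S XOR R = L XOR H = H
t4 = t3 AND t1 = H AND H = H
t5 = NOT t2 = NOT L = H
t7 = t5 XOR T = H XOR L = H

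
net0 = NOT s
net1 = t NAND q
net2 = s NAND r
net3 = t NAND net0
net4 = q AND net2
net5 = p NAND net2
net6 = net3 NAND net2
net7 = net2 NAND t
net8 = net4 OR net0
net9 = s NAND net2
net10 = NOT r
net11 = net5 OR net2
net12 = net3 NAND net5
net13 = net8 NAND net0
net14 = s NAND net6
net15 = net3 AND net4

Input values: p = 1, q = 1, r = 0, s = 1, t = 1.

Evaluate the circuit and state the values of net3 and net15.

net0 = NOT s = NOT 1 = 0
net2 = s NAND r = 1 NAND 0 = 1
net3 = t NAND net0 = 1 NAND 0 = 1
net4 = q AND net2 = 1 AND 1 = 1
net15 = net3 AND net4 = 1 AND 1 = 1

net3 = 1; net15 = 1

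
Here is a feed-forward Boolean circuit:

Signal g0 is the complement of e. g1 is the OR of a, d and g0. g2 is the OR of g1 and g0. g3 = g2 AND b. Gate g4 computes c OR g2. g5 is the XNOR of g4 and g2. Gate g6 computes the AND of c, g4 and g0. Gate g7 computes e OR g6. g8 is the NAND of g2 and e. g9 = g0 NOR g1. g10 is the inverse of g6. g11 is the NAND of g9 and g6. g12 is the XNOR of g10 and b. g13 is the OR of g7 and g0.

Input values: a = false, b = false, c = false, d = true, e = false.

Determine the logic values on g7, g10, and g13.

g0 = NOT e = NOT false = true
g1 = a OR d OR g0 = false OR true OR true = true
g2 = g1 OR g0 = true OR true = true
g4 = c OR g2 = false OR true = true
g6 = c AND g4 AND g0 = false AND true AND true = false
g7 = e OR g6 = false OR false = false
g10 = NOT g6 = NOT false = true
g13 = g7 OR g0 = false OR true = true

g7 = false, g10 = true, g13 = true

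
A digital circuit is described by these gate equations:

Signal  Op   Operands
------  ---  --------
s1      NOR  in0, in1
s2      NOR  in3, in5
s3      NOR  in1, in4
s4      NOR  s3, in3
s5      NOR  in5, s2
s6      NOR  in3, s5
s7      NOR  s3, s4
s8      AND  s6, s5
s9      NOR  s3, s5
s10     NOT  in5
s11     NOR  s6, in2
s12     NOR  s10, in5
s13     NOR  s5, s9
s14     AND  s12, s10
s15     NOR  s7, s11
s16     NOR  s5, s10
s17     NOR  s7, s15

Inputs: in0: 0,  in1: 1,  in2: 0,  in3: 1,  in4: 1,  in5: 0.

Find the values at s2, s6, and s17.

s2 = 0, s6 = 0, s17 = 0

s2 = in3 NOR in5 = 1 NOR 0 = 0
s3 = in1 NOR in4 = 1 NOR 1 = 0
s4 = s3 NOR in3 = 0 NOR 1 = 0
s5 = in5 NOR s2 = 0 NOR 0 = 1
s6 = in3 NOR s5 = 1 NOR 1 = 0
s7 = s3 NOR s4 = 0 NOR 0 = 1
s11 = s6 NOR in2 = 0 NOR 0 = 1
s15 = s7 NOR s11 = 1 NOR 1 = 0
s17 = s7 NOR s15 = 1 NOR 0 = 0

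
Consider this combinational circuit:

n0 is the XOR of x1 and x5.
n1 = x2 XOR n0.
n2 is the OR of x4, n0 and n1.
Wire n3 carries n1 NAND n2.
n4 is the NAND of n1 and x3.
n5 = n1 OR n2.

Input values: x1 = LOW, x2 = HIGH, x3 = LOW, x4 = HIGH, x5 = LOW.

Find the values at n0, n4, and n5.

n0 = x1 XOR x5 = LOW XOR LOW = LOW
n1 = x2 XOR n0 = HIGH XOR LOW = HIGH
n2 = x4 OR n0 OR n1 = HIGH OR LOW OR HIGH = HIGH
n4 = n1 NAND x3 = HIGH NAND LOW = HIGH
n5 = n1 OR n2 = HIGH OR HIGH = HIGH

n0 = LOW, n4 = HIGH, n5 = HIGH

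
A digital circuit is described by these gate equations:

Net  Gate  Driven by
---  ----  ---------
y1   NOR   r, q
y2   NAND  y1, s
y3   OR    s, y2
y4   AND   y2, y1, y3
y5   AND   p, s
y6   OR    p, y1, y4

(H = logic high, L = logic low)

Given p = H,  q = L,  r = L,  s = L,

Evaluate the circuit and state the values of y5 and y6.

y5 = L, y6 = H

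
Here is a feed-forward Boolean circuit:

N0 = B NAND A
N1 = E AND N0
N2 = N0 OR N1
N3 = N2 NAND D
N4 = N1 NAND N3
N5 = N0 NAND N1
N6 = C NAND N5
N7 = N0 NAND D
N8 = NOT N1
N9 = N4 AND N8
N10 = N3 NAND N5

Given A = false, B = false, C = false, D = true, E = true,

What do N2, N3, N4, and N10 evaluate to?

N2 = true, N3 = false, N4 = true, N10 = true

N0 = B NAND A = false NAND false = true
N1 = E AND N0 = true AND true = true
N2 = N0 OR N1 = true OR true = true
N3 = N2 NAND D = true NAND true = false
N4 = N1 NAND N3 = true NAND false = true
N5 = N0 NAND N1 = true NAND true = false
N10 = N3 NAND N5 = false NAND false = true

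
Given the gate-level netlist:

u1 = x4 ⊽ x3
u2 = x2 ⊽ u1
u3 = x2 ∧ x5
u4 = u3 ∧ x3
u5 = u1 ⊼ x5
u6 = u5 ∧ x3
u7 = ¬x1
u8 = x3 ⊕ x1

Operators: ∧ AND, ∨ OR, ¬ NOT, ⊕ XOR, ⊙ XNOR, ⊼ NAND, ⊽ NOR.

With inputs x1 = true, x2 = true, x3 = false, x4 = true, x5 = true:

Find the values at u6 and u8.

u1 = x4 NOR x3 = true NOR false = false
u5 = u1 NAND x5 = false NAND true = true
u6 = u5 AND x3 = true AND false = false
u8 = x3 XOR x1 = false XOR true = true

u6 = false  u8 = true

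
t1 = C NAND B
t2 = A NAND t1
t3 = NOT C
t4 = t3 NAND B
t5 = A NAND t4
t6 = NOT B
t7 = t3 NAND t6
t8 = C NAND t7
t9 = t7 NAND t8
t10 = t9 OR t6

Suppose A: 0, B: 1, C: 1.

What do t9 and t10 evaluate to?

t3 = NOT C = NOT 1 = 0
t6 = NOT B = NOT 1 = 0
t7 = t3 NAND t6 = 0 NAND 0 = 1
t8 = C NAND t7 = 1 NAND 1 = 0
t9 = t7 NAND t8 = 1 NAND 0 = 1
t10 = t9 OR t6 = 1 OR 0 = 1

t9 = 1  t10 = 1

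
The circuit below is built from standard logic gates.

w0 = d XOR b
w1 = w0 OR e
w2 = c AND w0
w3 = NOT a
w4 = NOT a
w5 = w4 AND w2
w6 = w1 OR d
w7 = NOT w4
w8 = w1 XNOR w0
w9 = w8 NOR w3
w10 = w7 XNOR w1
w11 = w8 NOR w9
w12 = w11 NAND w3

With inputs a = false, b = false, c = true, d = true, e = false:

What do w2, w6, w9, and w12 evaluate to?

w0 = d XOR b = true XOR false = true
w1 = w0 OR e = true OR false = true
w2 = c AND w0 = true AND true = true
w3 = NOT a = NOT false = true
w6 = w1 OR d = true OR true = true
w8 = w1 XNOR w0 = true XNOR true = true
w9 = w8 NOR w3 = true NOR true = false
w11 = w8 NOR w9 = true NOR false = false
w12 = w11 NAND w3 = false NAND true = true

w2 = true; w6 = true; w9 = false; w12 = true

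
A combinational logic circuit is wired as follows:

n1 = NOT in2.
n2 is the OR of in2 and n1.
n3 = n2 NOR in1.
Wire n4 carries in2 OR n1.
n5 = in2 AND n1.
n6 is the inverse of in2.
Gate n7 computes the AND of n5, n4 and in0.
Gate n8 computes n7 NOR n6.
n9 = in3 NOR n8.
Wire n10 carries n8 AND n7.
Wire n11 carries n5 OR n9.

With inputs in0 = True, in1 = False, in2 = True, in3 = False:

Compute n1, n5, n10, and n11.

n1 = NOT in2 = NOT True = False
n4 = in2 OR n1 = True OR False = True
n5 = in2 AND n1 = True AND False = False
n6 = NOT in2 = NOT True = False
n7 = n5 AND n4 AND in0 = False AND True AND True = False
n8 = n7 NOR n6 = False NOR False = True
n9 = in3 NOR n8 = False NOR True = False
n10 = n8 AND n7 = True AND False = False
n11 = n5 OR n9 = False OR False = False

n1 = False; n5 = False; n10 = False; n11 = False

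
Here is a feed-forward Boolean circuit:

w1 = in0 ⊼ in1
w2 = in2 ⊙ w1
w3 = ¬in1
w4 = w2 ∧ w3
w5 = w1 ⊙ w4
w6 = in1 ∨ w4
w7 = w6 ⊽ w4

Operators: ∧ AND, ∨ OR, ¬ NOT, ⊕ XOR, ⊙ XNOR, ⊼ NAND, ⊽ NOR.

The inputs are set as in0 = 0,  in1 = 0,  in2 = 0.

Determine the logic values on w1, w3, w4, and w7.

w1 = 1  w3 = 1  w4 = 0  w7 = 1

w1 = in0 NAND in1 = 0 NAND 0 = 1
w2 = in2 XNOR w1 = 0 XNOR 1 = 0
w3 = NOT in1 = NOT 0 = 1
w4 = w2 AND w3 = 0 AND 1 = 0
w6 = in1 OR w4 = 0 OR 0 = 0
w7 = w6 NOR w4 = 0 NOR 0 = 1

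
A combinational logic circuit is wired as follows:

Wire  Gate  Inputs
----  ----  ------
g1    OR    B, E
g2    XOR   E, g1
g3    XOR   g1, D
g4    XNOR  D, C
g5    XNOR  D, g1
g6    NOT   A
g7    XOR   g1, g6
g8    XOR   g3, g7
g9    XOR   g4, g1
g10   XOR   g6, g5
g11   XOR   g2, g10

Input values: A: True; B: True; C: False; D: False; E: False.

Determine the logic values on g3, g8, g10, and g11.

g1 = B OR E = True OR False = True
g2 = E XOR g1 = False XOR True = True
g3 = g1 XOR D = True XOR False = True
g5 = D XNOR g1 = False XNOR True = False
g6 = NOT A = NOT True = False
g7 = g1 XOR g6 = True XOR False = True
g8 = g3 XOR g7 = True XOR True = False
g10 = g6 XOR g5 = False XOR False = False
g11 = g2 XOR g10 = True XOR False = True

g3 = True, g8 = False, g10 = False, g11 = True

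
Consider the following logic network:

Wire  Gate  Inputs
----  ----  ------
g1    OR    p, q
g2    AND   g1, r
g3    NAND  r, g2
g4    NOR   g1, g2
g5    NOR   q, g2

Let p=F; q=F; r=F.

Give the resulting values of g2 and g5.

g2 = F, g5 = T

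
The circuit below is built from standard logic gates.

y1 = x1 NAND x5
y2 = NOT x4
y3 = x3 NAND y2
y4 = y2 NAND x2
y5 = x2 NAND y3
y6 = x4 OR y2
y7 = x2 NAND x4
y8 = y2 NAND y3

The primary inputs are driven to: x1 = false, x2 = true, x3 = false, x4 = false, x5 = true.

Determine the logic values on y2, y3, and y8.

y2 = NOT x4 = NOT false = true
y3 = x3 NAND y2 = false NAND true = true
y8 = y2 NAND y3 = true NAND true = false

y2 = true; y3 = true; y8 = false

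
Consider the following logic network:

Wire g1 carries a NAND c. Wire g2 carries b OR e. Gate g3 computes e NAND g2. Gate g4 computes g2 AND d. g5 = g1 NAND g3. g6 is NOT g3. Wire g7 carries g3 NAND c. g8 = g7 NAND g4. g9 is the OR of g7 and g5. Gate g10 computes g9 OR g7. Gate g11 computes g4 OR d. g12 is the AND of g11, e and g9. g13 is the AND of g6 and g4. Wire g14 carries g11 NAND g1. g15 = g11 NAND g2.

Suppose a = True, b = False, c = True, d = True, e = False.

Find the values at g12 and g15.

g12 = False  g15 = True

g1 = a NAND c = True NAND True = False
g2 = b OR e = False OR False = False
g3 = e NAND g2 = False NAND False = True
g4 = g2 AND d = False AND True = False
g5 = g1 NAND g3 = False NAND True = True
g7 = g3 NAND c = True NAND True = False
g9 = g7 OR g5 = False OR True = True
g11 = g4 OR d = False OR True = True
g12 = g11 AND e AND g9 = True AND False AND True = False
g15 = g11 NAND g2 = True NAND False = True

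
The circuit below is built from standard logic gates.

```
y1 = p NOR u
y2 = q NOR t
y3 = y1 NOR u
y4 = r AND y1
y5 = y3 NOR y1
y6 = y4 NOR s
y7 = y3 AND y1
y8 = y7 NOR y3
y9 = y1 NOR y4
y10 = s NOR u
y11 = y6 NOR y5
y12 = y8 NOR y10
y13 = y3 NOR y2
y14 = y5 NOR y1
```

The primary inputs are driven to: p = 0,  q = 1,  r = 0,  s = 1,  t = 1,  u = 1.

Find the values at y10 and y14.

y1 = p NOR u = 0 NOR 1 = 0
y3 = y1 NOR u = 0 NOR 1 = 0
y5 = y3 NOR y1 = 0 NOR 0 = 1
y10 = s NOR u = 1 NOR 1 = 0
y14 = y5 NOR y1 = 1 NOR 0 = 0

y10 = 0, y14 = 0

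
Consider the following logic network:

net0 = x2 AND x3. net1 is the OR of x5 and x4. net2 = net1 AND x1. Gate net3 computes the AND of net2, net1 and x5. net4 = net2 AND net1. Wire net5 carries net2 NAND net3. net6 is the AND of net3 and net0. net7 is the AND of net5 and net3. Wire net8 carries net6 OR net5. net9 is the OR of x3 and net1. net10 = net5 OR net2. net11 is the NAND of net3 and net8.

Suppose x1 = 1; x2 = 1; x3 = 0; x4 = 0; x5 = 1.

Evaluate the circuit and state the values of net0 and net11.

net0 = 0; net11 = 1

net0 = x2 AND x3 = 1 AND 0 = 0
net1 = x5 OR x4 = 1 OR 0 = 1
net2 = net1 AND x1 = 1 AND 1 = 1
net3 = net2 AND net1 AND x5 = 1 AND 1 AND 1 = 1
net5 = net2 NAND net3 = 1 NAND 1 = 0
net6 = net3 AND net0 = 1 AND 0 = 0
net8 = net6 OR net5 = 0 OR 0 = 0
net11 = net3 NAND net8 = 1 NAND 0 = 1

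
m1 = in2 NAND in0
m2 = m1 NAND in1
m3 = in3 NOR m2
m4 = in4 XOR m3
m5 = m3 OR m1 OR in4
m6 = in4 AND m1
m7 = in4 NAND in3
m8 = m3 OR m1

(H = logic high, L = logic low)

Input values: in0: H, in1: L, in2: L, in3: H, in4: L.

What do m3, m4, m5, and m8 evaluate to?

m3 = L  m4 = L  m5 = H  m8 = H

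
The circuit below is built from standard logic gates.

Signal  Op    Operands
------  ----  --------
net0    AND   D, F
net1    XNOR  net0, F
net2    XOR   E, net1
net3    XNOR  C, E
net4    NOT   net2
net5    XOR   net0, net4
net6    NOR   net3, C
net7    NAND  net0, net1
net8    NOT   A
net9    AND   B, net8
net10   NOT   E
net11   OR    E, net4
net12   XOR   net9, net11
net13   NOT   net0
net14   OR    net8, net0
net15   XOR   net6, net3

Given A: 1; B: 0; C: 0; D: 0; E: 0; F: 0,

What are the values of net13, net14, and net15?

net13 = 1; net14 = 0; net15 = 1

net0 = D AND F = 0 AND 0 = 0
net3 = C XNOR E = 0 XNOR 0 = 1
net6 = net3 NOR C = 1 NOR 0 = 0
net8 = NOT A = NOT 1 = 0
net13 = NOT net0 = NOT 0 = 1
net14 = net8 OR net0 = 0 OR 0 = 0
net15 = net6 XOR net3 = 0 XOR 1 = 1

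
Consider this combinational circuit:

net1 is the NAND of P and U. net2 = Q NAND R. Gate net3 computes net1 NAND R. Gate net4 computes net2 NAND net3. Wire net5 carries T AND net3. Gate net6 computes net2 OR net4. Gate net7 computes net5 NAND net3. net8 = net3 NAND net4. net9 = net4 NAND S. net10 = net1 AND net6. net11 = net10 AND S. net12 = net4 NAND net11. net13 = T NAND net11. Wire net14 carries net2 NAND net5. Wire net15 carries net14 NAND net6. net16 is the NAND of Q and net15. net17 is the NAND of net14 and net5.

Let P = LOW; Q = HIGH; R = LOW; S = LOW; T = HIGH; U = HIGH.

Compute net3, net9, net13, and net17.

net3 = HIGH, net9 = HIGH, net13 = HIGH, net17 = HIGH

net1 = P NAND U = LOW NAND HIGH = HIGH
net2 = Q NAND R = HIGH NAND LOW = HIGH
net3 = net1 NAND R = HIGH NAND LOW = HIGH
net4 = net2 NAND net3 = HIGH NAND HIGH = LOW
net5 = T AND net3 = HIGH AND HIGH = HIGH
net6 = net2 OR net4 = HIGH OR LOW = HIGH
net9 = net4 NAND S = LOW NAND LOW = HIGH
net10 = net1 AND net6 = HIGH AND HIGH = HIGH
net11 = net10 AND S = HIGH AND LOW = LOW
net13 = T NAND net11 = HIGH NAND LOW = HIGH
net14 = net2 NAND net5 = HIGH NAND HIGH = LOW
net17 = net14 NAND net5 = LOW NAND HIGH = HIGH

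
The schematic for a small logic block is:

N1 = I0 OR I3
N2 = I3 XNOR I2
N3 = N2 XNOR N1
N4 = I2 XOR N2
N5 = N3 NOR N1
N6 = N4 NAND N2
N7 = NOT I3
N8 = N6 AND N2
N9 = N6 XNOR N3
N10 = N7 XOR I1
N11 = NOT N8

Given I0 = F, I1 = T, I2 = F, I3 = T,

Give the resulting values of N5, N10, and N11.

N5 = F, N10 = T, N11 = T

N1 = I0 OR I3 = F OR T = T
N2 = I3 XNOR I2 = T XNOR F = F
N3 = N2 XNOR N1 = F XNOR T = F
N4 = I2 XOR N2 = F XOR F = F
N5 = N3 NOR N1 = F NOR T = F
N6 = N4 NAND N2 = F NAND F = T
N7 = NOT I3 = NOT T = F
N8 = N6 AND N2 = T AND F = F
N10 = N7 XOR I1 = F XOR T = T
N11 = NOT N8 = NOT F = T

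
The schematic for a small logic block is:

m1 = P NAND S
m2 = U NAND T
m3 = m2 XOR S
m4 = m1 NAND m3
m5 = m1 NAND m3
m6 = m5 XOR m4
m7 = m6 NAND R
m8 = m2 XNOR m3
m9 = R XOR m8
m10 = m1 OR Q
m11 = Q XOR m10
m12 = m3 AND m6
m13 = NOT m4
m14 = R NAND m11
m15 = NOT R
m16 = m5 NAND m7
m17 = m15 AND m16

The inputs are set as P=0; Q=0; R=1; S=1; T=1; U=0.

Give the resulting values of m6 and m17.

m1 = P NAND S = 0 NAND 1 = 1
m2 = U NAND T = 0 NAND 1 = 1
m3 = m2 XOR S = 1 XOR 1 = 0
m4 = m1 NAND m3 = 1 NAND 0 = 1
m5 = m1 NAND m3 = 1 NAND 0 = 1
m6 = m5 XOR m4 = 1 XOR 1 = 0
m7 = m6 NAND R = 0 NAND 1 = 1
m15 = NOT R = NOT 1 = 0
m16 = m5 NAND m7 = 1 NAND 1 = 0
m17 = m15 AND m16 = 0 AND 0 = 0

m6 = 0, m17 = 0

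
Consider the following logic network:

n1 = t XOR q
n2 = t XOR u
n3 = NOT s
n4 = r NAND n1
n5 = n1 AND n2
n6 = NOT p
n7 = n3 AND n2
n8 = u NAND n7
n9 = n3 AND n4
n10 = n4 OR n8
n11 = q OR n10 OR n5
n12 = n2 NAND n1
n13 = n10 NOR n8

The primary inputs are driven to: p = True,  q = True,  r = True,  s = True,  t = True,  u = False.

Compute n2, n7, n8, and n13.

n1 = t XOR q = True XOR True = False
n2 = t XOR u = True XOR False = True
n3 = NOT s = NOT True = False
n4 = r NAND n1 = True NAND False = True
n7 = n3 AND n2 = False AND True = False
n8 = u NAND n7 = False NAND False = True
n10 = n4 OR n8 = True OR True = True
n13 = n10 NOR n8 = True NOR True = False

n2 = True; n7 = False; n8 = True; n13 = False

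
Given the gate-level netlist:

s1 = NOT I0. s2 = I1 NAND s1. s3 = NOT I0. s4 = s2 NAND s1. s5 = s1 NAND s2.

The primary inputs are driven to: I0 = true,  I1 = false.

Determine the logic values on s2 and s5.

s2 = true, s5 = true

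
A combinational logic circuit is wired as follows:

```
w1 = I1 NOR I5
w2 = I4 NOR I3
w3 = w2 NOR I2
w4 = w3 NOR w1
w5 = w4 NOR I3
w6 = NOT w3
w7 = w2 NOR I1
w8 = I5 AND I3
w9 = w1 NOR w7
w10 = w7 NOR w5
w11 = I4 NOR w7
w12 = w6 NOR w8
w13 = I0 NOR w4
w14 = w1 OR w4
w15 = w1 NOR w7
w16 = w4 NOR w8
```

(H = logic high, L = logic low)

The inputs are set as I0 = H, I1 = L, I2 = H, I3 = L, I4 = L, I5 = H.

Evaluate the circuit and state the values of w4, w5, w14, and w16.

w4 = H  w5 = L  w14 = H  w16 = L

w1 = I1 NOR I5 = L NOR H = L
w2 = I4 NOR I3 = L NOR L = H
w3 = w2 NOR I2 = H NOR H = L
w4 = w3 NOR w1 = L NOR L = H
w5 = w4 NOR I3 = H NOR L = L
w8 = I5 AND I3 = H AND L = L
w14 = w1 OR w4 = L OR H = H
w16 = w4 NOR w8 = H NOR L = L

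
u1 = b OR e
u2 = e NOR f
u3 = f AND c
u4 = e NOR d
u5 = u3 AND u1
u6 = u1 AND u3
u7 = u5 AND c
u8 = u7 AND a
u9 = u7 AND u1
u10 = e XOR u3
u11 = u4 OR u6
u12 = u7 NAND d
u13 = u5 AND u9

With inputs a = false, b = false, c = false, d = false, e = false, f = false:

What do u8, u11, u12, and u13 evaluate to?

u8 = false; u11 = true; u12 = true; u13 = false

u1 = b OR e = false OR false = false
u3 = f AND c = false AND false = false
u4 = e NOR d = false NOR false = true
u5 = u3 AND u1 = false AND false = false
u6 = u1 AND u3 = false AND false = false
u7 = u5 AND c = false AND false = false
u8 = u7 AND a = false AND false = false
u9 = u7 AND u1 = false AND false = false
u11 = u4 OR u6 = true OR false = true
u12 = u7 NAND d = false NAND false = true
u13 = u5 AND u9 = false AND false = false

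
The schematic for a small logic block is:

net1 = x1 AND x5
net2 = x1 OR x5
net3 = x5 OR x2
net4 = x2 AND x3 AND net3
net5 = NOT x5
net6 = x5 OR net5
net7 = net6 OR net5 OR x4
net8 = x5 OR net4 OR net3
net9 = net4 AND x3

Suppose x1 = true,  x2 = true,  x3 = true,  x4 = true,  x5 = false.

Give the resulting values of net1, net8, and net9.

net1 = x1 AND x5 = true AND false = false
net3 = x5 OR x2 = false OR true = true
net4 = x2 AND x3 AND net3 = true AND true AND true = true
net8 = x5 OR net4 OR net3 = false OR true OR true = true
net9 = net4 AND x3 = true AND true = true

net1 = false  net8 = true  net9 = true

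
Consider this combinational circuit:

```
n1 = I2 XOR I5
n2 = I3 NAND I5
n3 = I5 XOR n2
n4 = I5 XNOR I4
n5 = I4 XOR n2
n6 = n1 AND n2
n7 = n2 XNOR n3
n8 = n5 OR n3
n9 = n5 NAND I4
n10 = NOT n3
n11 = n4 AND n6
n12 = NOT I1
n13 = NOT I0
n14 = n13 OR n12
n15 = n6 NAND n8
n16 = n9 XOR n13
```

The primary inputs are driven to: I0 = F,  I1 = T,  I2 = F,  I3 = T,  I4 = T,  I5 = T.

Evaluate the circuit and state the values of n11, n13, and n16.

n11 = F  n13 = T  n16 = T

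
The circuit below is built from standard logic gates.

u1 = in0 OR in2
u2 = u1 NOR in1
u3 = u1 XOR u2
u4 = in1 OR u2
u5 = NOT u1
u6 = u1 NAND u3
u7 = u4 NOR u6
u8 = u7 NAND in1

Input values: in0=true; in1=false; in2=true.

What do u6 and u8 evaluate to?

u6 = false  u8 = true

u1 = in0 OR in2 = true OR true = true
u2 = u1 NOR in1 = true NOR false = false
u3 = u1 XOR u2 = true XOR false = true
u4 = in1 OR u2 = false OR false = false
u6 = u1 NAND u3 = true NAND true = false
u7 = u4 NOR u6 = false NOR false = true
u8 = u7 NAND in1 = true NAND false = true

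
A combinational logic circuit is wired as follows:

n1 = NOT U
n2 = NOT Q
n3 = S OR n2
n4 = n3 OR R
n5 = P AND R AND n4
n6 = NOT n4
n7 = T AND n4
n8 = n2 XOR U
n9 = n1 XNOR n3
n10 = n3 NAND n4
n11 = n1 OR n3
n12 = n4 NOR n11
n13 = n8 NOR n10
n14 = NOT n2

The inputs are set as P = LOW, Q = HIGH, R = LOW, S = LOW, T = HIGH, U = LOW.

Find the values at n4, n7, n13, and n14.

n4 = LOW; n7 = LOW; n13 = LOW; n14 = HIGH

n2 = NOT Q = NOT HIGH = LOW
n3 = S OR n2 = LOW OR LOW = LOW
n4 = n3 OR R = LOW OR LOW = LOW
n7 = T AND n4 = HIGH AND LOW = LOW
n8 = n2 XOR U = LOW XOR LOW = LOW
n10 = n3 NAND n4 = LOW NAND LOW = HIGH
n13 = n8 NOR n10 = LOW NOR HIGH = LOW
n14 = NOT n2 = NOT LOW = HIGH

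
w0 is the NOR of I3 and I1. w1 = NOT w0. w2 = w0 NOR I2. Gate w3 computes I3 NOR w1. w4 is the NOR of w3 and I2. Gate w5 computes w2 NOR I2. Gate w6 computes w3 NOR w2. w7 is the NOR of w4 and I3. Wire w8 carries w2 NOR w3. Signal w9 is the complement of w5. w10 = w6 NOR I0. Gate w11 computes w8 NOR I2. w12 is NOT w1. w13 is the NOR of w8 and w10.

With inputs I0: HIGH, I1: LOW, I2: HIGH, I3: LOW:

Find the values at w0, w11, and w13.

w0 = I3 NOR I1 = LOW NOR LOW = HIGH
w1 = NOT w0 = NOT HIGH = LOW
w2 = w0 NOR I2 = HIGH NOR HIGH = LOW
w3 = I3 NOR w1 = LOW NOR LOW = HIGH
w6 = w3 NOR w2 = HIGH NOR LOW = LOW
w8 = w2 NOR w3 = LOW NOR HIGH = LOW
w10 = w6 NOR I0 = LOW NOR HIGH = LOW
w11 = w8 NOR I2 = LOW NOR HIGH = LOW
w13 = w8 NOR w10 = LOW NOR LOW = HIGH

w0 = HIGH  w11 = LOW  w13 = HIGH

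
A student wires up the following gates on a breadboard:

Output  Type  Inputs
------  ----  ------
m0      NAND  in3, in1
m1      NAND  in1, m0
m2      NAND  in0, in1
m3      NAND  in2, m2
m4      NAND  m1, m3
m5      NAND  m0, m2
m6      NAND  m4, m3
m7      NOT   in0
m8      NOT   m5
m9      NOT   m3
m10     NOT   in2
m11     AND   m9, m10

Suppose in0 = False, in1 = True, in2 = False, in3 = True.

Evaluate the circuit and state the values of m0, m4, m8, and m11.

m0 = in3 NAND in1 = True NAND True = False
m1 = in1 NAND m0 = True NAND False = True
m2 = in0 NAND in1 = False NAND True = True
m3 = in2 NAND m2 = False NAND True = True
m4 = m1 NAND m3 = True NAND True = False
m5 = m0 NAND m2 = False NAND True = True
m8 = NOT m5 = NOT True = False
m9 = NOT m3 = NOT True = False
m10 = NOT in2 = NOT False = True
m11 = m9 AND m10 = False AND True = False

m0 = False; m4 = False; m8 = False; m11 = False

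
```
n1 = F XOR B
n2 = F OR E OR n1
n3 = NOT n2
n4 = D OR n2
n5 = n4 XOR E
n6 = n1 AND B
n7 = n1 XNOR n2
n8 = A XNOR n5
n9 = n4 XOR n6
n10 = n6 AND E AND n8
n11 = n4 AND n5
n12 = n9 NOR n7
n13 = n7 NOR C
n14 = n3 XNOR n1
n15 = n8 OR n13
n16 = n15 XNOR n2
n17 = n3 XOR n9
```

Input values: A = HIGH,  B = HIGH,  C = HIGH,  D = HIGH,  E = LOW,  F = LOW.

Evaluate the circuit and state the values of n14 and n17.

n14 = LOW; n17 = LOW

n1 = F XOR B = LOW XOR HIGH = HIGH
n2 = F OR E OR n1 = LOW OR LOW OR HIGH = HIGH
n3 = NOT n2 = NOT HIGH = LOW
n4 = D OR n2 = HIGH OR HIGH = HIGH
n6 = n1 AND B = HIGH AND HIGH = HIGH
n9 = n4 XOR n6 = HIGH XOR HIGH = LOW
n14 = n3 XNOR n1 = LOW XNOR HIGH = LOW
n17 = n3 XOR n9 = LOW XOR LOW = LOW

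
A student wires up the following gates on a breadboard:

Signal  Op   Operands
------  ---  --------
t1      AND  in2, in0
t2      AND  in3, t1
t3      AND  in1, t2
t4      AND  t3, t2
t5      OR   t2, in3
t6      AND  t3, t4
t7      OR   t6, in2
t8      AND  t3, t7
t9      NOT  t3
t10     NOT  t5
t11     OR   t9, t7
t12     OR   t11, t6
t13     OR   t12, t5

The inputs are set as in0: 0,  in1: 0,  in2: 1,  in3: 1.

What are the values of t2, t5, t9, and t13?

t1 = in2 AND in0 = 1 AND 0 = 0
t2 = in3 AND t1 = 1 AND 0 = 0
t3 = in1 AND t2 = 0 AND 0 = 0
t4 = t3 AND t2 = 0 AND 0 = 0
t5 = t2 OR in3 = 0 OR 1 = 1
t6 = t3 AND t4 = 0 AND 0 = 0
t7 = t6 OR in2 = 0 OR 1 = 1
t9 = NOT t3 = NOT 0 = 1
t11 = t9 OR t7 = 1 OR 1 = 1
t12 = t11 OR t6 = 1 OR 0 = 1
t13 = t12 OR t5 = 1 OR 1 = 1

t2 = 0  t5 = 1  t9 = 1  t13 = 1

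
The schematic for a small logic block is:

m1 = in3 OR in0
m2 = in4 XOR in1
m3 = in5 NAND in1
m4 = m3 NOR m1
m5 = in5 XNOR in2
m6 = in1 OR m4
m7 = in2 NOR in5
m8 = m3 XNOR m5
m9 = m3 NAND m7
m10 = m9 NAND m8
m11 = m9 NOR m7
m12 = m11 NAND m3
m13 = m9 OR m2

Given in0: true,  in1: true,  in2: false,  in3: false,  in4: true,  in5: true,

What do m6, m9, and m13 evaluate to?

m6 = true, m9 = true, m13 = true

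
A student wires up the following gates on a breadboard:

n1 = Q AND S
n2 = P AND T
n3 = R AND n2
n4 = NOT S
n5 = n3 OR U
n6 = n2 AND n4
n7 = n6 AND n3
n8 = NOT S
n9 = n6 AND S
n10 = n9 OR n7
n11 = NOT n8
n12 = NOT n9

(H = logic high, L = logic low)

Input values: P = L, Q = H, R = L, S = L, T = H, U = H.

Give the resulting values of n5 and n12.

n2 = P AND T = L AND H = L
n3 = R AND n2 = L AND L = L
n4 = NOT S = NOT L = H
n5 = n3 OR U = L OR H = H
n6 = n2 AND n4 = L AND H = L
n9 = n6 AND S = L AND L = L
n12 = NOT n9 = NOT L = H

n5 = H, n12 = H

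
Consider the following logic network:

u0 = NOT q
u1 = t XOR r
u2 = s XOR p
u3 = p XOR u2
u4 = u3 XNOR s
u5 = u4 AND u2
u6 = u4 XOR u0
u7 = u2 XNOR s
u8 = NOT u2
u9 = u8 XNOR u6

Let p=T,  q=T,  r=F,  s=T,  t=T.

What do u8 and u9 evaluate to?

u0 = NOT q = NOT T = F
u2 = s XOR p = T XOR T = F
u3 = p XOR u2 = T XOR F = T
u4 = u3 XNOR s = T XNOR T = T
u6 = u4 XOR u0 = T XOR F = T
u8 = NOT u2 = NOT F = T
u9 = u8 XNOR u6 = T XNOR T = T

u8 = T; u9 = T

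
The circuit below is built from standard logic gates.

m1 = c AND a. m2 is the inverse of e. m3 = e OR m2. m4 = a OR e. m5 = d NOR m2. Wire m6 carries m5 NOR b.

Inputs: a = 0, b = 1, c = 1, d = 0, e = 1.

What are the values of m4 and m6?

m4 = 1, m6 = 0

m2 = NOT e = NOT 1 = 0
m4 = a OR e = 0 OR 1 = 1
m5 = d NOR m2 = 0 NOR 0 = 1
m6 = m5 NOR b = 1 NOR 1 = 0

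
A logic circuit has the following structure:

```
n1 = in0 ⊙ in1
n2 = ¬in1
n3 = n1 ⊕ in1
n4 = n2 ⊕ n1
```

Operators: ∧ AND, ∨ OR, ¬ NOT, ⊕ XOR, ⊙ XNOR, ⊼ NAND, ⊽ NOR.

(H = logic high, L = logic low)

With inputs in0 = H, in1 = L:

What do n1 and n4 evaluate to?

n1 = L, n4 = H

n1 = in0 XNOR in1 = H XNOR L = L
n2 = NOT in1 = NOT L = H
n4 = n2 XOR n1 = H XOR L = H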